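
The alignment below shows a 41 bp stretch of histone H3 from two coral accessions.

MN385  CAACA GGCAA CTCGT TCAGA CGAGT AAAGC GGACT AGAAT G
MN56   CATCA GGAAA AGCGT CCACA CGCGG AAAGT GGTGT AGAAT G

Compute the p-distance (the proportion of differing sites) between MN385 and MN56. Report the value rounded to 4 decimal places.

Differing sites — 3:A/T; 8:C/A; 11:C/A; 12:T/G; 16:T/C; 19:G/C; 23:A/C; 25:T/G; 30:C/T; 33:A/T; 34:C/G.
There are 11 differences over 41 sites, so p = 11/41 = 0.2683.

0.2683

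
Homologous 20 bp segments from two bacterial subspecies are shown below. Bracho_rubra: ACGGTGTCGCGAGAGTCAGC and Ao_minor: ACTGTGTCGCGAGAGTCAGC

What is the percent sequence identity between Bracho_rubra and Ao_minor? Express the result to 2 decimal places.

Differing sites — 3:G/T.
19 of the 20 sites match, so the percent identity is 19/20 × 100 = 95.00%.

95.00%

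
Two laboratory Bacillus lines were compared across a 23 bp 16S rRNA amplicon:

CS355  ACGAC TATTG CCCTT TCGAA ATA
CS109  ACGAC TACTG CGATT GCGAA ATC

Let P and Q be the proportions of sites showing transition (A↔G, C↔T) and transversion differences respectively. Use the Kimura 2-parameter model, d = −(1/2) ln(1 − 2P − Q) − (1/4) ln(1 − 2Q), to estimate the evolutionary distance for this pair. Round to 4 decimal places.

Differing sites — 8:T/C (Ti); 12:C/G (Tv); 13:C/A (Tv); 16:T/G (Tv); 23:A/C (Tv).
Of the 5 differences, 1 transition and 4 transversions over 23 sites: P = 1/23 = 0.043478, Q = 4/23 = 0.173913.
d = −0.5·ln(0.739131) − 0.25·ln(0.652174) = −0.5·(-0.302280) − 0.25·(-0.427444) = 0.2580.

0.2580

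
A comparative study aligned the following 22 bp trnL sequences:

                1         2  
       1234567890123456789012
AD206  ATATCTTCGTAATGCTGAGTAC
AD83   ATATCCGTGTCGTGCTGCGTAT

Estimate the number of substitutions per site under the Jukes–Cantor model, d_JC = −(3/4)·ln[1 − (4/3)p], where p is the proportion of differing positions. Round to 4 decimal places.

0.4141

Mismatches occur at site 6 (T↔C), site 7 (T↔G), site 8 (C↔T), site 11 (A↔C), site 12 (A↔G), site 18 (A↔C), site 22 (C↔T).
p = 7/22 = 0.318182.
d = −0.75 · ln(1 − (4/3)·0.318182) = −0.75 · ln(0.575757) = −0.75 · (-0.552070) = 0.4141.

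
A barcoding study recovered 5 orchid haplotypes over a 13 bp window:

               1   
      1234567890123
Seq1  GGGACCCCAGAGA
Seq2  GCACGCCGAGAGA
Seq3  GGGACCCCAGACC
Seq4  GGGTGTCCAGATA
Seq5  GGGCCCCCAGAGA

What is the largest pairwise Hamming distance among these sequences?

Pairwise Hamming distances:
  Seq1 vs Seq2: 5
  Seq1 vs Seq3: 2
  Seq1 vs Seq4: 4
  Seq1 vs Seq5: 1
  Seq2 vs Seq3: 7
  Seq2 vs Seq4: 6
  Seq2 vs Seq5: 4
  Seq3 vs Seq4: 5
  Seq3 vs Seq5: 3
  Seq4 vs Seq5: 4
The largest is 7, between Seq2 and Seq3.

7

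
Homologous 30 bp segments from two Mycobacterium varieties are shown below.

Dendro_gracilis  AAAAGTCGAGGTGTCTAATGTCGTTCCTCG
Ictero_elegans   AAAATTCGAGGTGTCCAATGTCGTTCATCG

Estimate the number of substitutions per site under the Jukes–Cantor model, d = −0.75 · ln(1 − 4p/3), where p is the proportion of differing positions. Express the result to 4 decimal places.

0.1073

Mismatches occur at site 5 (G→T), site 16 (T→C), site 27 (C→A).
p = 3/30 = 0.100000.
d = −0.75 · ln(1 − (4/3)·0.100000) = −0.75 · ln(0.866667) = −0.75 · (-0.143100) = 0.1073.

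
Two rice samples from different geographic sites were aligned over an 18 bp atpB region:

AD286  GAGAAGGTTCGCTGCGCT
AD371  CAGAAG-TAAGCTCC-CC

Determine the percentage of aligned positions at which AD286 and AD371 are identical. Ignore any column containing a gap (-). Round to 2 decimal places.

Excluding the 2 gap columns leaves 16 comparable sites.
Differing sites — 1:G/C; 9:T/A; 10:C/A; 14:G/C; 18:T/C.
11 of the 16 comparable sites match, so the percent identity is 11/16 × 100 = 68.75%.

68.75%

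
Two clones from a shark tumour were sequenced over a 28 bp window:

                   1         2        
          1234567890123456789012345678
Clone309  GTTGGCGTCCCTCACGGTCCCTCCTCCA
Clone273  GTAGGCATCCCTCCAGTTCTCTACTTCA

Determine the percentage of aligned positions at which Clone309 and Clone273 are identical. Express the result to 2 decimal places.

71.43%

Mismatches occur at site 3 (T↔A), site 7 (G↔A), site 14 (A↔C), site 15 (C↔A), site 17 (G↔T), site 20 (C↔T), site 23 (C↔A), site 26 (C↔T).
20 of the 28 sites match, so the percent identity is 20/28 × 100 = 71.43%.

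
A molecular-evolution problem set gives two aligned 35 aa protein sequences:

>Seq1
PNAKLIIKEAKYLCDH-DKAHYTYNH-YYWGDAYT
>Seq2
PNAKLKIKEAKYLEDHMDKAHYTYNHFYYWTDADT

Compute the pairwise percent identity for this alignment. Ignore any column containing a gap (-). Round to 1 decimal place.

Excluding the 2 gap columns leaves 33 comparable sites.
The sequences differ at positions 6 (I/K), 14 (C/E), 31 (G/T), 34 (Y/D).
29 of the 33 comparable sites match, so the percent identity is 29/33 × 100 = 87.9%.

87.9%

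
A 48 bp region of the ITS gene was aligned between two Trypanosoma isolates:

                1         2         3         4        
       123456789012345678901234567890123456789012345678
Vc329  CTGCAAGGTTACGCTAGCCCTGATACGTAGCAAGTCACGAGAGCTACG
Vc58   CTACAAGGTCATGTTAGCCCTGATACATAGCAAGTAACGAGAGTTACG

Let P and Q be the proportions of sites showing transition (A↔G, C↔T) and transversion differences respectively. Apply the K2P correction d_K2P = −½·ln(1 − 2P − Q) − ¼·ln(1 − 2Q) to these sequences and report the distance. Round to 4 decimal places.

Differing sites — 3:G/A (Ti); 10:T/C (Ti); 12:C/T (Ti); 14:C/T (Ti); 27:G/A (Ti); 36:C/A (Tv); 44:C/T (Ti).
Of the 7 differences, 6 transitions and 1 transversion over 48 sites: P = 6/48 = 0.125000, Q = 1/48 = 0.020833.
d = −0.5·ln(0.729167) − 0.25·ln(0.958334) = −0.5·(-0.315852) − 0.25·(-0.042559) = 0.1686.

0.1686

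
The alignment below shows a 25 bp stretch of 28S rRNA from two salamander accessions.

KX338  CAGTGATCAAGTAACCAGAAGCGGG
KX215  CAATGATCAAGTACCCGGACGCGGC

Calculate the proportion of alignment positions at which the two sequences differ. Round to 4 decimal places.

Mismatches occur at site 3 (G/A), site 14 (A/C), site 17 (A/G), site 20 (A/C), site 25 (G/C).
There are 5 differences over 25 sites, so p = 5/25 = 0.2000.

0.2000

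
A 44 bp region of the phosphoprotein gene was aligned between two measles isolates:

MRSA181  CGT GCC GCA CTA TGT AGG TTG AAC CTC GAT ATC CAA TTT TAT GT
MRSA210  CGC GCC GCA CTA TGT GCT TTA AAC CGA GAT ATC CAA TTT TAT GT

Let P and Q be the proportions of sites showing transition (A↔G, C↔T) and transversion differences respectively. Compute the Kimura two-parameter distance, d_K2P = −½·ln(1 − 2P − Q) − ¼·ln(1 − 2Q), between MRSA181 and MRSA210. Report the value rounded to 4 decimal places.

Differing sites — 3:T/C (Ti); 16:A/G (Ti); 17:G/C (Tv); 18:G/T (Tv); 21:G/A (Ti); 26:T/G (Tv); 27:C/A (Tv).
Of the 7 differences, 3 transitions and 4 transversions over 44 sites: P = 3/44 = 0.068182, Q = 4/44 = 0.090909.
d = −0.5·ln(0.772727) − 0.25·ln(0.818182) = −0.5·(-0.257829) − 0.25·(-0.200670) = 0.1791.

0.1791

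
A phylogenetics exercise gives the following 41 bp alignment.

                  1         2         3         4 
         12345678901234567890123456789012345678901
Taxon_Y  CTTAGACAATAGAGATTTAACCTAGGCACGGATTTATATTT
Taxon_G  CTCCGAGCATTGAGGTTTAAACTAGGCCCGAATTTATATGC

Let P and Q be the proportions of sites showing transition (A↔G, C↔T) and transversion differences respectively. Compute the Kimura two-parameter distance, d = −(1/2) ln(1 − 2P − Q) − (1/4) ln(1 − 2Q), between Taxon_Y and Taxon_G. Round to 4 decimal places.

0.3322

Differing sites — 3:T/C (Ti); 4:A/C (Tv); 7:C/G (Tv); 8:A/C (Tv); 11:A/T (Tv); 15:A/G (Ti); 21:C/A (Tv); 28:A/C (Tv); 31:G/A (Ti); 40:T/G (Tv); 41:T/C (Ti).
Of the 11 differences, 4 transitions and 7 transversions over 41 sites: P = 4/41 = 0.097561, Q = 7/41 = 0.170732.
d = −0.5·ln(0.634146) − 0.25·ln(0.658536) = −0.5·(-0.455476) − 0.25·(-0.417736) = 0.3322.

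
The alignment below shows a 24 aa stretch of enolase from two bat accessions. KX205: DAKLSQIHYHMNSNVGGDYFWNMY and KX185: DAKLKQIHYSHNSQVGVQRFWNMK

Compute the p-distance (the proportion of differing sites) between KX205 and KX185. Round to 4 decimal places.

0.3333

Differing sites — 5:S/K; 10:H/S; 11:M/H; 14:N/Q; 17:G/V; 18:D/Q; 19:Y/R; 24:Y/K.
There are 8 differences over 24 sites, so p = 8/24 = 0.3333.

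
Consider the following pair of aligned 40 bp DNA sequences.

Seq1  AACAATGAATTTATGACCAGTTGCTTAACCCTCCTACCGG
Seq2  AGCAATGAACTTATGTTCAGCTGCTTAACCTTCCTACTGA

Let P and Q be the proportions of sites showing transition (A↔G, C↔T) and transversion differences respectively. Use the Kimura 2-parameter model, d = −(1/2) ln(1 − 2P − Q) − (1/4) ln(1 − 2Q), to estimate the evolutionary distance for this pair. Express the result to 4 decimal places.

The sequences differ at positions 2 (A/G, transition), 10 (T/C, transition), 16 (A/T, transversion), 17 (C/T, transition), 21 (T/C, transition), 31 (C/T, transition), 38 (C/T, transition), 40 (G/A, transition).
Of the 8 differences, 7 transitions and 1 transversion over 40 sites: P = 7/40 = 0.175000, Q = 1/40 = 0.025000.
d = −0.5·ln(0.625000) − 0.25·ln(0.950000) = −0.5·(-0.470004) − 0.25·(-0.051293) = 0.2478.

0.2478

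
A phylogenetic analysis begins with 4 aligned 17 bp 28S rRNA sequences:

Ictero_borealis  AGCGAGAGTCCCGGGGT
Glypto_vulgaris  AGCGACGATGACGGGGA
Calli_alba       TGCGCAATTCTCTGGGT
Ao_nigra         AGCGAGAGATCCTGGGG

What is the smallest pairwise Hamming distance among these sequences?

Pairwise Hamming distances:
  Ictero_borealis vs Glypto_vulgaris: 6
  Ictero_borealis vs Calli_alba: 6
  Ictero_borealis vs Ao_nigra: 4
  Glypto_vulgaris vs Calli_alba: 9
  Glypto_vulgaris vs Ao_nigra: 8
  Calli_alba vs Ao_nigra: 8
The smallest is 4, between Ictero_borealis and Ao_nigra.

4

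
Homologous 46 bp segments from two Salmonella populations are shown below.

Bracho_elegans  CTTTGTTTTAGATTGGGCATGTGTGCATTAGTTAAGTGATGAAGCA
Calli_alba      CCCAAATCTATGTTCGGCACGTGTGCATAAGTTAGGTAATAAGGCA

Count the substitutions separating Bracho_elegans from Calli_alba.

Mismatches occur at site 2 (T→C), site 3 (T→C), site 4 (T→A), site 5 (G→A), site 6 (T→A), site 8 (T→C), site 11 (G→T), site 12 (A→G), site 15 (G→C), site 20 (T→C), site 29 (T→A), site 35 (A→G), site 38 (G→A), site 41 (G→A), site 43 (A→G).
That gives 15 mismatches out of 46 aligned sites, so the Hamming distance is 15.

15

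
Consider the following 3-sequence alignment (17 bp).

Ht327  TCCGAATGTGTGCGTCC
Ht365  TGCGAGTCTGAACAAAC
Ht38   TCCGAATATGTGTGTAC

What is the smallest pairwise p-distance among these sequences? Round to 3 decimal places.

Pairwise Hamming distances:
  Ht327 vs Ht365: 8
  Ht327 vs Ht38: 3
  Ht365 vs Ht38: 8
The smallest is 3 mismatches, between Ht327 and Ht38; p = 3/17 = 0.176.

0.176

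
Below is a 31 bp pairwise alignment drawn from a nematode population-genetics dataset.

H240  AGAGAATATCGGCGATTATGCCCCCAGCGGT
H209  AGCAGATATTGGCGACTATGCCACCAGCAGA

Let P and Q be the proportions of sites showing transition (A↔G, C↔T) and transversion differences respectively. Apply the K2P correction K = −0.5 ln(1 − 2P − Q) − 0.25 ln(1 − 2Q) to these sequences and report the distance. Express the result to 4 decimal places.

Differing sites — 3:A/C (Tv); 4:G/A (Ti); 5:A/G (Ti); 10:C/T (Ti); 16:T/C (Ti); 23:C/A (Tv); 29:G/A (Ti); 31:T/A (Tv).
Of the 8 differences, 5 transitions and 3 transversions over 31 sites: P = 5/31 = 0.161290, Q = 3/31 = 0.096774.
d = −0.5·ln(0.580646) − 0.25·ln(0.806452) = −0.5·(-0.543614) − 0.25·(-0.215111) = 0.3256.

0.3256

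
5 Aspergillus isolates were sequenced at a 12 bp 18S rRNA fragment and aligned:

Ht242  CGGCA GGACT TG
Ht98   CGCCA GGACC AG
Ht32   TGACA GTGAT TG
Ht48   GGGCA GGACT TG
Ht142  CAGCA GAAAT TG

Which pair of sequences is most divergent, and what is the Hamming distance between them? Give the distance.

7

Pairwise Hamming distances:
  Ht242 vs Ht98: 3
  Ht242 vs Ht32: 5
  Ht242 vs Ht48: 1
  Ht242 vs Ht142: 3
  Ht98 vs Ht32: 7
  Ht98 vs Ht48: 4
  Ht98 vs Ht142: 6
  Ht32 vs Ht48: 5
  Ht32 vs Ht142: 5
  Ht48 vs Ht142: 4
The largest is 7, between Ht98 and Ht32.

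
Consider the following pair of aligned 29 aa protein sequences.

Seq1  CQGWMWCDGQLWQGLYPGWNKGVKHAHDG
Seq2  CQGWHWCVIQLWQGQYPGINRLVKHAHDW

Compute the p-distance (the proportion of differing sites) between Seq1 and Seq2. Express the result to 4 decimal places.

0.2759

Mismatches occur at site 5 (M↔H), site 8 (D↔V), site 9 (G↔I), site 15 (L↔Q), site 19 (W↔I), site 21 (K↔R), site 22 (G↔L), site 29 (G↔W).
There are 8 differences over 29 sites, so p = 8/29 = 0.2759.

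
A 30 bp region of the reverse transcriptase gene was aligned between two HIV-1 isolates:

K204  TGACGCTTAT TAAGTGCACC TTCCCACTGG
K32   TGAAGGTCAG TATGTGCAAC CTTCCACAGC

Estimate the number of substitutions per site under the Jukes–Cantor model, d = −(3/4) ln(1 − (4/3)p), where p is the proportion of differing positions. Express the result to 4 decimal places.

The sequences differ at positions 4 (C/A), 6 (C/G), 8 (T/C), 10 (T/G), 13 (A/T), 19 (C/A), 21 (T/C), 23 (C/T), 28 (T/A), 30 (G/C).
p = 10/30 = 0.333333.
d = −0.75 · ln(1 − (4/3)·0.333333) = −0.75 · ln(0.555556) = −0.75 · (-0.587786) = 0.4408.

0.4408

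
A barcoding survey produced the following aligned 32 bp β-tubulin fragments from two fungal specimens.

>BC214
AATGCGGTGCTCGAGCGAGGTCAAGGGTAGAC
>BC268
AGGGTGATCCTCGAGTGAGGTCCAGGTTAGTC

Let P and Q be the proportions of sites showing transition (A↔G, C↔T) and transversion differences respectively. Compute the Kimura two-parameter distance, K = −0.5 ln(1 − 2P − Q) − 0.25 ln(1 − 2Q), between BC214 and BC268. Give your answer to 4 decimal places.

0.3543

The sequences differ at positions 2 (A/G, transition), 3 (T/G, transversion), 5 (C/T, transition), 7 (G/A, transition), 9 (G/C, transversion), 16 (C/T, transition), 23 (A/C, transversion), 27 (G/T, transversion), 31 (A/T, transversion).
Of the 9 differences, 4 transitions and 5 transversions over 32 sites: P = 4/32 = 0.125000, Q = 5/32 = 0.156250.
d = −0.5·ln(0.593750) − 0.25·ln(0.687500) = −0.5·(-0.521297) − 0.25·(-0.374693) = 0.3543.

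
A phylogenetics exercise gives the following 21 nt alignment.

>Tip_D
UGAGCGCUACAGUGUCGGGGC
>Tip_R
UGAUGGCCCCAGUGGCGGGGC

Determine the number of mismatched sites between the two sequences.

The sequences differ at positions 4 (G/U), 5 (C/G), 8 (U/C), 9 (A/C), 15 (U/G).
That gives 5 mismatches out of 21 aligned sites, so the Hamming distance is 5.

5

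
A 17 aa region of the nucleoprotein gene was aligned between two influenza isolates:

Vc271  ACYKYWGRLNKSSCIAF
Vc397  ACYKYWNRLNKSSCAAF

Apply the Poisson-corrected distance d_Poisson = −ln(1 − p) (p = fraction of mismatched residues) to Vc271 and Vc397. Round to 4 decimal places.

Mismatches occur at site 7 (G→N), site 15 (I→A).
p = 2/17 = 0.117647.
d = −ln(1 − 0.117647) = −ln(0.882353) = 0.1252.

0.1252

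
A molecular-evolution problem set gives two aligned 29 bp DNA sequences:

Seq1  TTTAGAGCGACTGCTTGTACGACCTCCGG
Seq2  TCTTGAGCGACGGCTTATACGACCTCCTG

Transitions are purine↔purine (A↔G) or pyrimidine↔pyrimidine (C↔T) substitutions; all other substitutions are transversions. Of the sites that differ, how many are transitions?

2

Differing sites — 2:T/C (Ti); 4:A/T (Tv); 12:T/G (Tv); 17:G/A (Ti); 28:G/T (Tv).
Of the 5 differences, 2 transitions and 3 transversions, so the answer is 2.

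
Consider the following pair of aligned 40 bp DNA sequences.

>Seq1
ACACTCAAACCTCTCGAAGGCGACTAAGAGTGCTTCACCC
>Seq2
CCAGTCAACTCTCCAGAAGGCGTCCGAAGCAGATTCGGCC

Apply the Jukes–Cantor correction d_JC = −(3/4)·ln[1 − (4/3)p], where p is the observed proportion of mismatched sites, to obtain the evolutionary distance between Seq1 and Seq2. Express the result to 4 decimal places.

Differing sites — 1:A/C; 4:C/G; 9:A/C; 10:C/T; 14:T/C; 15:C/A; 23:A/T; 25:T/C; 26:A/G; 28:G/A; 29:A/G; 30:G/C; 31:T/A; 33:C/A; 37:A/G; 38:C/G.
p = 16/40 = 0.400000.
d = −0.75 · ln(1 − (4/3)·0.400000) = −0.75 · ln(0.466667) = −0.75 · (-0.762139) = 0.5716.

0.5716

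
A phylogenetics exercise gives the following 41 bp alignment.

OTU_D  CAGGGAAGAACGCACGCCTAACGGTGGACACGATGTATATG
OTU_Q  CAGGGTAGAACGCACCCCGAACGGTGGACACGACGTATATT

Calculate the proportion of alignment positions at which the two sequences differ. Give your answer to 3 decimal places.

0.122

Differing sites — 6:A/T; 16:G/C; 19:T/G; 34:T/C; 41:G/T.
There are 5 differences over 41 sites, so p = 5/41 = 0.122.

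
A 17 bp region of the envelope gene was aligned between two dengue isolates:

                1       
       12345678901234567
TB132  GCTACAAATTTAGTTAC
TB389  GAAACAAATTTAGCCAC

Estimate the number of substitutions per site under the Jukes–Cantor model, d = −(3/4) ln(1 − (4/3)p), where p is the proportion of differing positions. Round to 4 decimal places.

Differing sites — 2:C/A; 3:T/A; 14:T/C; 15:T/C.
p = 4/17 = 0.235294.
d = −0.75 · ln(1 − (4/3)·0.235294) = −0.75 · ln(0.686275) = −0.75 · (-0.376477) = 0.2824.

0.2824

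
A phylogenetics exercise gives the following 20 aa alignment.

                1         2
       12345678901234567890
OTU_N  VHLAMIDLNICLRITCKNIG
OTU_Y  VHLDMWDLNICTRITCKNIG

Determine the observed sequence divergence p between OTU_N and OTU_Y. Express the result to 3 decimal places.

Mismatches occur at site 4 (A→D), site 6 (I→W), site 12 (L→T).
There are 3 differences over 20 sites, so p = 3/20 = 0.150.

0.150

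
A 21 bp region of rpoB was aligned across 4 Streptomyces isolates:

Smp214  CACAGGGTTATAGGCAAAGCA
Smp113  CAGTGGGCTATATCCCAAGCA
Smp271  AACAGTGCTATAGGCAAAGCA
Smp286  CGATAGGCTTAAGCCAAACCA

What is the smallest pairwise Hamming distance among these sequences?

3

Pairwise Hamming distances:
  Smp214 vs Smp113: 6
  Smp214 vs Smp271: 3
  Smp214 vs Smp286: 9
  Smp113 vs Smp271: 7
  Smp113 vs Smp286: 8
  Smp271 vs Smp286: 10
The smallest is 3, between Smp214 and Smp271.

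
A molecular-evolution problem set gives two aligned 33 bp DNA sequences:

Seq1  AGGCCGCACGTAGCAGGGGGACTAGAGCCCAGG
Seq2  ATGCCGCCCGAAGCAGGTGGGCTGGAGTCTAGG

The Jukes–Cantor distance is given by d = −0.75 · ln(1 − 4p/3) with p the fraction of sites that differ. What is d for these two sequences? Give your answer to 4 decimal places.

The sequences differ at positions 2 (G/T), 8 (A/C), 11 (T/A), 18 (G/T), 21 (A/G), 24 (A/G), 28 (C/T), 30 (C/T).
p = 8/33 = 0.242424.
d = −0.75 · ln(1 − (4/3)·0.242424) = −0.75 · ln(0.676768) = −0.75 · (-0.390427) = 0.2928.

0.2928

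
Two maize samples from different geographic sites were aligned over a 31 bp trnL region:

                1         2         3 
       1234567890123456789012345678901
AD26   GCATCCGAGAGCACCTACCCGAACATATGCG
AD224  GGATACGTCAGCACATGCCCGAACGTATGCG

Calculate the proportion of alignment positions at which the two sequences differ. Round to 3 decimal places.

The sequences differ at positions 2 (C/G), 5 (C/A), 8 (A/T), 9 (G/C), 15 (C/A), 17 (A/G), 25 (A/G).
There are 7 differences over 31 sites, so p = 7/31 = 0.226.

0.226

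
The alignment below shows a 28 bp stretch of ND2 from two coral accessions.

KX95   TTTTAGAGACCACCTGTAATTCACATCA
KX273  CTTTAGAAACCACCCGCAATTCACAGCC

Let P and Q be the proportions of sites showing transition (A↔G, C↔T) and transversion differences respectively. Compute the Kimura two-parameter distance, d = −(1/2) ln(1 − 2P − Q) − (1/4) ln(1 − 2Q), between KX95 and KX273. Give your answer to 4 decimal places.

The sequences differ at positions 1 (T/C, transition), 8 (G/A, transition), 15 (T/C, transition), 17 (T/C, transition), 26 (T/G, transversion), 28 (A/C, transversion).
Of the 6 differences, 4 transitions and 2 transversions over 28 sites: P = 4/28 = 0.142857, Q = 2/28 = 0.071429.
d = −0.5·ln(0.642857) − 0.25·ln(0.857142) = −0.5·(-0.441833) − 0.25·(-0.154152) = 0.2595.

0.2595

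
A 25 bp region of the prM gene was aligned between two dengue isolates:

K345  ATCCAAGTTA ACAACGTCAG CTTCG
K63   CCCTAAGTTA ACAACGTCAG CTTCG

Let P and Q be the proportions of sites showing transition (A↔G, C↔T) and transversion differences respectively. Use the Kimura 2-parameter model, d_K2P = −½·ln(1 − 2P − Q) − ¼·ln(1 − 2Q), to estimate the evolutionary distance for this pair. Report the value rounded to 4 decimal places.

0.1324

The sequences differ at positions 1 (A/C, transversion), 2 (T/C, transition), 4 (C/T, transition).
Of the 3 differences, 2 transitions and 1 transversion over 25 sites: P = 2/25 = 0.080000, Q = 1/25 = 0.040000.
d = −0.5·ln(0.800000) − 0.25·ln(0.920000) = −0.5·(-0.223144) − 0.25·(-0.083382) = 0.1324.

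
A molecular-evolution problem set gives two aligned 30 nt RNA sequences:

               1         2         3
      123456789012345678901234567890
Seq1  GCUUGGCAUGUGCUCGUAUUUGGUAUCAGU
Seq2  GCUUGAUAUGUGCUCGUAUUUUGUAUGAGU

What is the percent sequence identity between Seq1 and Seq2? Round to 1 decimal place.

86.7%

The sequences differ at positions 6 (G/A), 7 (C/U), 22 (G/U), 27 (C/G).
26 of the 30 sites match, so the percent identity is 26/30 × 100 = 86.7%.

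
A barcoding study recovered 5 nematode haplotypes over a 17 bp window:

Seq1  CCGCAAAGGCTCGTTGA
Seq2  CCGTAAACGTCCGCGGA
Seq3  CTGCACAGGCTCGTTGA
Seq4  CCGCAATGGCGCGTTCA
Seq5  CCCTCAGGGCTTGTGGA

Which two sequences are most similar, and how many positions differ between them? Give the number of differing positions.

2

Pairwise Hamming distances:
  Seq1 vs Seq2: 6
  Seq1 vs Seq3: 2
  Seq1 vs Seq4: 3
  Seq1 vs Seq5: 6
  Seq2 vs Seq3: 8
  Seq2 vs Seq4: 8
  Seq2 vs Seq5: 8
  Seq3 vs Seq4: 5
  Seq3 vs Seq5: 8
  Seq4 vs Seq5: 8
The smallest is 2, between Seq1 and Seq3.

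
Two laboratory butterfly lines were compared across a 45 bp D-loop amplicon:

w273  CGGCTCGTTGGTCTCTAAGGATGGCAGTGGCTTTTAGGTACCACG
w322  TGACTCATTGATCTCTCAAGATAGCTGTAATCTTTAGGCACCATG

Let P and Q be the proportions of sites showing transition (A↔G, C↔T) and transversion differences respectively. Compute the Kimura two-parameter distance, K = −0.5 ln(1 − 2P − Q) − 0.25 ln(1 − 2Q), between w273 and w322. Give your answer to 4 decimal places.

0.4544

Mismatches occur at site 1 (C↔T, transition), site 3 (G↔A, transition), site 7 (G↔A, transition), site 11 (G↔A, transition), site 17 (A↔C, transversion), site 19 (G↔A, transition), site 23 (G↔A, transition), site 26 (A↔T, transversion), site 29 (G↔A, transition), site 30 (G↔A, transition), site 31 (C↔T, transition), site 32 (T↔C, transition), site 39 (T↔C, transition), site 44 (C↔T, transition).
Of the 14 differences, 12 transitions and 2 transversions over 45 sites: P = 12/45 = 0.266667, Q = 2/45 = 0.044444.
d = −0.5·ln(0.422222) − 0.25·ln(0.911112) = −0.5·(-0.862224) − 0.25·(-0.093089) = 0.4544.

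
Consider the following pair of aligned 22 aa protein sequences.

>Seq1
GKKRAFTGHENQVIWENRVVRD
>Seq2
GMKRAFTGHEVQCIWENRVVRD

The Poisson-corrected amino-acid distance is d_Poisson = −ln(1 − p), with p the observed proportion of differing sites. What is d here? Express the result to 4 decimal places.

0.1466

The sequences differ at positions 2 (K/M), 11 (N/V), 13 (V/C).
p = 3/22 = 0.136364.
d = −ln(1 − 0.136364) = −ln(0.863636) = 0.1466.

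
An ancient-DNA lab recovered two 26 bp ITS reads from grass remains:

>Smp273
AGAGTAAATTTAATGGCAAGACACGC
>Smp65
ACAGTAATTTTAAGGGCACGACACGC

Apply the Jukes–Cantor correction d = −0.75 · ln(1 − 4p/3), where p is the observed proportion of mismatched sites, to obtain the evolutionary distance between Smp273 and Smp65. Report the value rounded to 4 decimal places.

The sequences differ at positions 2 (G/C), 8 (A/T), 14 (T/G), 19 (A/C).
p = 4/26 = 0.153846.
d = −0.75 · ln(1 − (4/3)·0.153846) = −0.75 · ln(0.794872) = −0.75 · (-0.229574) = 0.1722.

0.1722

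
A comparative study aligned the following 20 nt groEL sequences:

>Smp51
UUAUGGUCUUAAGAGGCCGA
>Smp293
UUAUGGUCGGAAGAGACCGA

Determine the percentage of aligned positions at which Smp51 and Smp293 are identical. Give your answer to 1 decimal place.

The sequences differ at positions 9 (U/G), 10 (U/G), 16 (G/A).
17 of the 20 sites match, so the percent identity is 17/20 × 100 = 85.0%.

85.0%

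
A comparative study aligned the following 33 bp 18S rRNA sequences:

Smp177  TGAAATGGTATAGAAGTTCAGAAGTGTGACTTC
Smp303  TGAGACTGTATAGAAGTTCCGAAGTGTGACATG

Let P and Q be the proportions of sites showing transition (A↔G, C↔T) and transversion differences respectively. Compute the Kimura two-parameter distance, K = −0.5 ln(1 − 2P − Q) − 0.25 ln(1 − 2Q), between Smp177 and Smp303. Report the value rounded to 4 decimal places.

0.2082

Mismatches occur at site 4 (A↔G, transition), site 6 (T↔C, transition), site 7 (G↔T, transversion), site 20 (A↔C, transversion), site 31 (T↔A, transversion), site 33 (C↔G, transversion).
Of the 6 differences, 2 transitions and 4 transversions over 33 sites: P = 2/33 = 0.060606, Q = 4/33 = 0.121212.
d = −0.5·ln(0.757576) − 0.25·ln(0.757576) = −0.5·(-0.277631) − 0.25·(-0.277631) = 0.2082.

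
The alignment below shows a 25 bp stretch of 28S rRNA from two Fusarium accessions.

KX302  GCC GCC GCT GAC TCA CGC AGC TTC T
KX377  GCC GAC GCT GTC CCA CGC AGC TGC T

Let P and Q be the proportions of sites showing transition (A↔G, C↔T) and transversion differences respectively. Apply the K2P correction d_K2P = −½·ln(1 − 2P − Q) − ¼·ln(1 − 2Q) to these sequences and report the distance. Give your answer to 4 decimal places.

0.1802

The sequences differ at positions 5 (C/A, transversion), 11 (A/T, transversion), 13 (T/C, transition), 23 (T/G, transversion).
Of the 4 differences, 1 transition and 3 transversions over 25 sites: P = 1/25 = 0.040000, Q = 3/25 = 0.120000.
d = −0.5·ln(0.800000) − 0.25·ln(0.760000) = −0.5·(-0.223144) − 0.25·(-0.274437) = 0.1802.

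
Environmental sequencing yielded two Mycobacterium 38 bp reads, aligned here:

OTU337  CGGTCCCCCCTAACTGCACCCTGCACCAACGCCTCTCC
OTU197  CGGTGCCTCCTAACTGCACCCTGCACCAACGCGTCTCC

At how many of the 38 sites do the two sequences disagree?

Differing sites — 5:C/G; 8:C/T; 33:C/G.
That gives 3 mismatches out of 38 aligned sites, so the Hamming distance is 3.

3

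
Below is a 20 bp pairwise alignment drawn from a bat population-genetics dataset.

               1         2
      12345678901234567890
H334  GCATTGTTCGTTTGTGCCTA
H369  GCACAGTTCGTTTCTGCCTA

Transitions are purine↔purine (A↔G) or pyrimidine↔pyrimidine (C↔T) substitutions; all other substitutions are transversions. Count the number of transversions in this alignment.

2

The sequences differ at positions 4 (T/C, transition), 5 (T/A, transversion), 14 (G/C, transversion).
Of the 3 differences, 1 transition and 2 transversions, so the answer is 2.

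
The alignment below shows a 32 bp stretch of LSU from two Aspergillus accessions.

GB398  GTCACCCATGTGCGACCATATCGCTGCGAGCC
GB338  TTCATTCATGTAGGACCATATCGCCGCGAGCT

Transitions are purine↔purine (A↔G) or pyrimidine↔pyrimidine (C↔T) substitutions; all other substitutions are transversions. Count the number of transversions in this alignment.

2

Differing sites — 1:G/T (Tv); 5:C/T (Ti); 6:C/T (Ti); 12:G/A (Ti); 13:C/G (Tv); 25:T/C (Ti); 32:C/T (Ti).
Of the 7 differences, 5 transitions and 2 transversions, so the answer is 2.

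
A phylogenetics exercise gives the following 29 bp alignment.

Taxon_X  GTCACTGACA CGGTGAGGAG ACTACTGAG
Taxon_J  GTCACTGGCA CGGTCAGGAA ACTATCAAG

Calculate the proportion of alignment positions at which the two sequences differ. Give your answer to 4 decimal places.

0.2069

Differing sites — 8:A/G; 15:G/C; 20:G/A; 25:C/T; 26:T/C; 27:G/A.
There are 6 differences over 29 sites, so p = 6/29 = 0.2069.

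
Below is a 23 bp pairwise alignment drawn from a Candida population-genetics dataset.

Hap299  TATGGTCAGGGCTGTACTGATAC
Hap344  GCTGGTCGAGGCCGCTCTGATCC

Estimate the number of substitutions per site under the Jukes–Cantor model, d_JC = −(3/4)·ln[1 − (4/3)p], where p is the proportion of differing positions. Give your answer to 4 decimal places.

The sequences differ at positions 1 (T/G), 2 (A/C), 8 (A/G), 9 (G/A), 13 (T/C), 15 (T/C), 16 (A/T), 22 (A/C).
p = 8/23 = 0.347826.
d = −0.75 · ln(1 − (4/3)·0.347826) = −0.75 · ln(0.536232) = −0.75 · (-0.623188) = 0.4674.

0.4674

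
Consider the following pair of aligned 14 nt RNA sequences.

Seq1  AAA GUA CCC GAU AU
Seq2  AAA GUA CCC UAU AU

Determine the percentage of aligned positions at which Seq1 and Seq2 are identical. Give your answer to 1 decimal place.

The sequences differ at position 10 (G/U).
13 of the 14 sites match, so the percent identity is 13/14 × 100 = 92.9%.

92.9%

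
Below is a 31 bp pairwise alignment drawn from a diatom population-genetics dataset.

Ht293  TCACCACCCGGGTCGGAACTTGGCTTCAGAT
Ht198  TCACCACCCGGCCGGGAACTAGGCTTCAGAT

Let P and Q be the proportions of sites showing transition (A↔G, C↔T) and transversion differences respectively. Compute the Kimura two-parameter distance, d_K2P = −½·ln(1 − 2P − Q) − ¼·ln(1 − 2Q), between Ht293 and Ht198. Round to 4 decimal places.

0.1417

Differing sites — 12:G/C (Tv); 13:T/C (Ti); 14:C/G (Tv); 21:T/A (Tv).
Of the 4 differences, 1 transition and 3 transversions over 31 sites: P = 1/31 = 0.032258, Q = 3/31 = 0.096774.
d = −0.5·ln(0.838710) − 0.25·ln(0.806452) = −0.5·(-0.175890) − 0.25·(-0.215111) = 0.1417.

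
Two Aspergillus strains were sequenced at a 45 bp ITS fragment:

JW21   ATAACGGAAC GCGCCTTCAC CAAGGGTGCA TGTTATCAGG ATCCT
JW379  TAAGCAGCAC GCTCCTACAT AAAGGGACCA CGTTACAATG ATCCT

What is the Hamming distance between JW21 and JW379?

15

Mismatches occur at site 1 (A↔T), site 2 (T↔A), site 4 (A↔G), site 6 (G↔A), site 8 (A↔C), site 13 (G↔T), site 17 (T↔A), site 20 (C↔T), site 21 (C↔A), site 27 (T↔A), site 28 (G↔C), site 31 (T↔C), site 36 (T↔C), site 37 (C↔A), site 39 (G↔T).
That gives 15 mismatches out of 45 aligned sites, so the Hamming distance is 15.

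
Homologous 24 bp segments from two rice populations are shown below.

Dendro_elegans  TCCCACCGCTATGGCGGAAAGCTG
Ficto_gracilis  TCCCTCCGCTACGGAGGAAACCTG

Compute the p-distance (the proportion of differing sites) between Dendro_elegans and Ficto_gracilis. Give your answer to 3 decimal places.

0.167

Differing sites — 5:A/T; 12:T/C; 15:C/A; 21:G/C.
There are 4 differences over 24 sites, so p = 4/24 = 0.167.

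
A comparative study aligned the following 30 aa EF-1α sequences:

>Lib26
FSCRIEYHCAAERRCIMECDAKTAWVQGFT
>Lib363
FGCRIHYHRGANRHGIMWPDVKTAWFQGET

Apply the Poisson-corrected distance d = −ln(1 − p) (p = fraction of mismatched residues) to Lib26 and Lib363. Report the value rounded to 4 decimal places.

Mismatches occur at site 2 (S↔G), site 6 (E↔H), site 9 (C↔R), site 10 (A↔G), site 12 (E↔N), site 14 (R↔H), site 15 (C↔G), site 18 (E↔W), site 19 (C↔P), site 21 (A↔V), site 26 (V↔F), site 29 (F↔E).
p = 12/30 = 0.400000.
d = −ln(1 − 0.400000) = −ln(0.600000) = 0.5108.

0.5108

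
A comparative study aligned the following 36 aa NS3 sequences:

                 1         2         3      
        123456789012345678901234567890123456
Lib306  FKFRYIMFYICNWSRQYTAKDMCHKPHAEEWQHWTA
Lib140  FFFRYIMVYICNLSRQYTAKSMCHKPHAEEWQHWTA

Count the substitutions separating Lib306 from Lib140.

The sequences differ at positions 2 (K/F), 8 (F/V), 13 (W/L), 21 (D/S).
That gives 4 mismatches out of 36 aligned sites, so the Hamming distance is 4.

4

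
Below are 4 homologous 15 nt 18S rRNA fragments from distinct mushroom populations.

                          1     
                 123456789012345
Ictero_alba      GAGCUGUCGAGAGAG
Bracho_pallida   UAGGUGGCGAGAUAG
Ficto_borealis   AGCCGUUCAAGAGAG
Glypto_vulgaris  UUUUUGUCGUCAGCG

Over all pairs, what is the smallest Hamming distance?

4

Pairwise Hamming distances:
  Ictero_alba vs Bracho_pallida: 4
  Ictero_alba vs Ficto_borealis: 6
  Ictero_alba vs Glypto_vulgaris: 7
  Bracho_pallida vs Ficto_borealis: 9
  Bracho_pallida vs Glypto_vulgaris: 8
  Ficto_borealis vs Glypto_vulgaris: 10
The smallest is 4, between Ictero_alba and Bracho_pallida.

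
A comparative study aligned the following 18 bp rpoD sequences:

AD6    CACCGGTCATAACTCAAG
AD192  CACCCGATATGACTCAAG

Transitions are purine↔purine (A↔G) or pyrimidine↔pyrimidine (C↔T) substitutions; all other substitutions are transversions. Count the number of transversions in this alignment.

The sequences differ at positions 5 (G/C, transversion), 7 (T/A, transversion), 8 (C/T, transition), 11 (A/G, transition).
Of the 4 differences, 2 transitions and 2 transversions, so the answer is 2.

2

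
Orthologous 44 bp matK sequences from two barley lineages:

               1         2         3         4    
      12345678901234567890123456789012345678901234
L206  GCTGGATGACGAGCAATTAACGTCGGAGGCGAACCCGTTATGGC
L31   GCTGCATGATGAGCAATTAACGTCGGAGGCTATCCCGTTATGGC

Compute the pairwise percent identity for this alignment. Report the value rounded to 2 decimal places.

90.91%

The sequences differ at positions 5 (G/C), 10 (C/T), 31 (G/T), 33 (A/T).
40 of the 44 sites match, so the percent identity is 40/44 × 100 = 90.91%.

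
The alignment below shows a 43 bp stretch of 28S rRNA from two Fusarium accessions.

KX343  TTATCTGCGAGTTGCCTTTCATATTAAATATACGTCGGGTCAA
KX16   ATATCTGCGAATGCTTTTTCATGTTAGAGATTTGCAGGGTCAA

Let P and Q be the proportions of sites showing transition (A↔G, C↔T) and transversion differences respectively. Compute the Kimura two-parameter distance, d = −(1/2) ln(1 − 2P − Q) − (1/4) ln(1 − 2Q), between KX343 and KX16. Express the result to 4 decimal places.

The sequences differ at positions 1 (T/A, transversion), 11 (G/A, transition), 13 (T/G, transversion), 14 (G/C, transversion), 15 (C/T, transition), 16 (C/T, transition), 23 (A/G, transition), 27 (A/G, transition), 29 (T/G, transversion), 32 (A/T, transversion), 33 (C/T, transition), 35 (T/C, transition), 36 (C/A, transversion).
Of the 13 differences, 7 transitions and 6 transversions over 43 sites: P = 7/43 = 0.162791, Q = 6/43 = 0.139535.
d = −0.5·ln(0.534883) − 0.25·ln(0.720930) = −0.5·(-0.625707) − 0.25·(-0.327213) = 0.3947.

0.3947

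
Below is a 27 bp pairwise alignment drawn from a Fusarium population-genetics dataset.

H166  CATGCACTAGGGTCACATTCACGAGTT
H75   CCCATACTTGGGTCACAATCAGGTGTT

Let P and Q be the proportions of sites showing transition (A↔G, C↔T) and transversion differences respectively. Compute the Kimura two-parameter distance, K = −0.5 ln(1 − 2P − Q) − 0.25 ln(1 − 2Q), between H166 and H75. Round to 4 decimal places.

Differing sites — 2:A/C (Tv); 3:T/C (Ti); 4:G/A (Ti); 5:C/T (Ti); 9:A/T (Tv); 18:T/A (Tv); 22:C/G (Tv); 24:A/T (Tv).
Of the 8 differences, 3 transitions and 5 transversions over 27 sites: P = 3/27 = 0.111111, Q = 5/27 = 0.185185.
d = −0.5·ln(0.592593) − 0.25·ln(0.629630) = −0.5·(-0.523247) − 0.25·(-0.462623) = 0.3773.

0.3773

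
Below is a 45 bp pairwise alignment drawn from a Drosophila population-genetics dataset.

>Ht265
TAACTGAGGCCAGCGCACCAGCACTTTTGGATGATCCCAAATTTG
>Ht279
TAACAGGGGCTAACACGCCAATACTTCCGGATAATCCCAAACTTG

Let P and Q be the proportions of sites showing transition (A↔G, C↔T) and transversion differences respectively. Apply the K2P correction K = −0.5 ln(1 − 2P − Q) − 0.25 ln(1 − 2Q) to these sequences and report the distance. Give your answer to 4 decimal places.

Differing sites — 5:T/A (Tv); 7:A/G (Ti); 11:C/T (Ti); 13:G/A (Ti); 15:G/A (Ti); 17:A/G (Ti); 21:G/A (Ti); 22:C/T (Ti); 27:T/C (Ti); 28:T/C (Ti); 33:G/A (Ti); 42:T/C (Ti).
Of the 12 differences, 11 transitions and 1 transversion over 45 sites: P = 11/45 = 0.244444, Q = 1/45 = 0.022222.
d = −0.5·ln(0.488890) − 0.25·ln(0.955556) = −0.5·(-0.715618) − 0.25·(-0.045462) = 0.3692.

0.3692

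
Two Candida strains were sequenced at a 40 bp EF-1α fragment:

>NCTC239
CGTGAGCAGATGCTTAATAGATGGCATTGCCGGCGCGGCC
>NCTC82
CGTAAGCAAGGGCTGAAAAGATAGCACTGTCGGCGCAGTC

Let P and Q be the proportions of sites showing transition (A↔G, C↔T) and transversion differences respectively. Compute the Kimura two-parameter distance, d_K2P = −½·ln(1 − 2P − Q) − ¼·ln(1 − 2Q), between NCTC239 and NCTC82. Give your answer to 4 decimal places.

Mismatches occur at site 4 (G↔A, transition), site 9 (G↔A, transition), site 10 (A↔G, transition), site 11 (T↔G, transversion), site 15 (T↔G, transversion), site 18 (T↔A, transversion), site 23 (G↔A, transition), site 27 (T↔C, transition), site 30 (C↔T, transition), site 37 (G↔A, transition), site 39 (C↔T, transition).
Of the 11 differences, 8 transitions and 3 transversions over 40 sites: P = 8/40 = 0.200000, Q = 3/40 = 0.075000.
d = −0.5·ln(0.525000) − 0.25·ln(0.850000) = −0.5·(-0.644357) − 0.25·(-0.162519) = 0.3628.

0.3628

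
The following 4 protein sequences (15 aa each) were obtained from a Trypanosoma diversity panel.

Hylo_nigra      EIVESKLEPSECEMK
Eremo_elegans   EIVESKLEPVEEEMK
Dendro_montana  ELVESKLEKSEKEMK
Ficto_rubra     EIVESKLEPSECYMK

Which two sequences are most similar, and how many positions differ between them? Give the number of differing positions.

1

Pairwise Hamming distances:
  Hylo_nigra vs Eremo_elegans: 2
  Hylo_nigra vs Dendro_montana: 3
  Hylo_nigra vs Ficto_rubra: 1
  Eremo_elegans vs Dendro_montana: 4
  Eremo_elegans vs Ficto_rubra: 3
  Dendro_montana vs Ficto_rubra: 4
The smallest is 1, between Hylo_nigra and Ficto_rubra.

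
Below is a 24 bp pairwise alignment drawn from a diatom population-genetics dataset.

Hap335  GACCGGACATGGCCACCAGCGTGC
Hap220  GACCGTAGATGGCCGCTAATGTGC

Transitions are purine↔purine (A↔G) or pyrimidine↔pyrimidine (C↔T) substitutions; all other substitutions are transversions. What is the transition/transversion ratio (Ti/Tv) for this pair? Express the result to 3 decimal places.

2.000

Mismatches occur at site 6 (G↔T, transversion), site 8 (C↔G, transversion), site 15 (A↔G, transition), site 17 (C↔T, transition), site 19 (G↔A, transition), site 20 (C↔T, transition).
Of the 6 differences, 4 transitions and 2 transversions, so Ti/Tv = 4/2 = 2.000.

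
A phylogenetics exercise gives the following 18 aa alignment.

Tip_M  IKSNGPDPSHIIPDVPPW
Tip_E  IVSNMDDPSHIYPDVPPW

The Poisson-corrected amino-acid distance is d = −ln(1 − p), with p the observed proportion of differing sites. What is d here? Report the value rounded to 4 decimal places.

0.2513

Mismatches occur at site 2 (K/V), site 5 (G/M), site 6 (P/D), site 12 (I/Y).
p = 4/18 = 0.222222.
d = −ln(1 − 0.222222) = −ln(0.777778) = 0.2513.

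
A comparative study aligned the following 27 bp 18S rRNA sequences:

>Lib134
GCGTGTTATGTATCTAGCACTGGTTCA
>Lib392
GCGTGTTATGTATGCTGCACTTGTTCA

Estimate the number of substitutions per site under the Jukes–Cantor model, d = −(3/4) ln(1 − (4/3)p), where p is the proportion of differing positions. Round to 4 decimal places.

Differing sites — 14:C/G; 15:T/C; 16:A/T; 22:G/T.
p = 4/27 = 0.148148.
d = −0.75 · ln(1 − (4/3)·0.148148) = −0.75 · ln(0.802469) = −0.75 · (-0.220062) = 0.1650.

0.1650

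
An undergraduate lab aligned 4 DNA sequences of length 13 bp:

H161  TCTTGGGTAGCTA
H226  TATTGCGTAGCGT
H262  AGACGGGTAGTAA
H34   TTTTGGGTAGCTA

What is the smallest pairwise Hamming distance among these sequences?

1

Pairwise Hamming distances:
  H161 vs H226: 4
  H161 vs H262: 6
  H161 vs H34: 1
  H226 vs H262: 8
  H226 vs H34: 4
  H262 vs H34: 6
The smallest is 1, between H161 and H34.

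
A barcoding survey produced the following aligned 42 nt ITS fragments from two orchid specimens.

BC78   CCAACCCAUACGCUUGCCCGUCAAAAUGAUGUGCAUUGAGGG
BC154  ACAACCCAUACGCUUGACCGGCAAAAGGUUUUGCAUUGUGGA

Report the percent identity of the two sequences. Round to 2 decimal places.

Mismatches occur at site 1 (C/A), site 17 (C/A), site 21 (U/G), site 27 (U/G), site 29 (A/U), site 31 (G/U), site 39 (A/U), site 42 (G/A).
34 of the 42 sites match, so the percent identity is 34/42 × 100 = 80.95%.

80.95%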